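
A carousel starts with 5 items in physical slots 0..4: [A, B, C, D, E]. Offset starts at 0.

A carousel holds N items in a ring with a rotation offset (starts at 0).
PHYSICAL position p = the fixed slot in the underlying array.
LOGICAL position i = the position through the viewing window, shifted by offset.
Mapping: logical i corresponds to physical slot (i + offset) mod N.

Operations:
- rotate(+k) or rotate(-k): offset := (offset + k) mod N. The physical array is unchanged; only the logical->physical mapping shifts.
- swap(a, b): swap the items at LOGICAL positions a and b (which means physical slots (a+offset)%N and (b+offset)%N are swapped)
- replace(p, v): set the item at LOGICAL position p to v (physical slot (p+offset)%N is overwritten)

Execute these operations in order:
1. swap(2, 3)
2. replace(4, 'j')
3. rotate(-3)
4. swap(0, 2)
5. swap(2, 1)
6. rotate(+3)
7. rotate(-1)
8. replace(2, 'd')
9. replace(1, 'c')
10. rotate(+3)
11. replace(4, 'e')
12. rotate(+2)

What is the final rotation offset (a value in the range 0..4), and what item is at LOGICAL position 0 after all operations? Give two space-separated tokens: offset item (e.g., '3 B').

Answer: 4 C

Derivation:
After op 1 (swap(2, 3)): offset=0, physical=[A,B,D,C,E], logical=[A,B,D,C,E]
After op 2 (replace(4, 'j')): offset=0, physical=[A,B,D,C,j], logical=[A,B,D,C,j]
After op 3 (rotate(-3)): offset=2, physical=[A,B,D,C,j], logical=[D,C,j,A,B]
After op 4 (swap(0, 2)): offset=2, physical=[A,B,j,C,D], logical=[j,C,D,A,B]
After op 5 (swap(2, 1)): offset=2, physical=[A,B,j,D,C], logical=[j,D,C,A,B]
After op 6 (rotate(+3)): offset=0, physical=[A,B,j,D,C], logical=[A,B,j,D,C]
After op 7 (rotate(-1)): offset=4, physical=[A,B,j,D,C], logical=[C,A,B,j,D]
After op 8 (replace(2, 'd')): offset=4, physical=[A,d,j,D,C], logical=[C,A,d,j,D]
After op 9 (replace(1, 'c')): offset=4, physical=[c,d,j,D,C], logical=[C,c,d,j,D]
After op 10 (rotate(+3)): offset=2, physical=[c,d,j,D,C], logical=[j,D,C,c,d]
After op 11 (replace(4, 'e')): offset=2, physical=[c,e,j,D,C], logical=[j,D,C,c,e]
After op 12 (rotate(+2)): offset=4, physical=[c,e,j,D,C], logical=[C,c,e,j,D]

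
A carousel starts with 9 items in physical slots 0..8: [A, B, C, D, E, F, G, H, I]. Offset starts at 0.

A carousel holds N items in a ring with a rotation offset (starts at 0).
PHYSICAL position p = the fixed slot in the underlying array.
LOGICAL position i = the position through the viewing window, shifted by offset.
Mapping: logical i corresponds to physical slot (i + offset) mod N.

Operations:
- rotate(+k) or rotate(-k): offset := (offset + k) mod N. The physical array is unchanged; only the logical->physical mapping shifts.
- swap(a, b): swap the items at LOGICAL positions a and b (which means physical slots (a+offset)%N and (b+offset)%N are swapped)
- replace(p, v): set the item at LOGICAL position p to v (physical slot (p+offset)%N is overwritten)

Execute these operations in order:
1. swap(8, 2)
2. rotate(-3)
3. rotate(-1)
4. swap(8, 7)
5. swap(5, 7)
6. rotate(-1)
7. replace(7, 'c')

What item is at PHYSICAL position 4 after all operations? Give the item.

After op 1 (swap(8, 2)): offset=0, physical=[A,B,I,D,E,F,G,H,C], logical=[A,B,I,D,E,F,G,H,C]
After op 2 (rotate(-3)): offset=6, physical=[A,B,I,D,E,F,G,H,C], logical=[G,H,C,A,B,I,D,E,F]
After op 3 (rotate(-1)): offset=5, physical=[A,B,I,D,E,F,G,H,C], logical=[F,G,H,C,A,B,I,D,E]
After op 4 (swap(8, 7)): offset=5, physical=[A,B,I,E,D,F,G,H,C], logical=[F,G,H,C,A,B,I,E,D]
After op 5 (swap(5, 7)): offset=5, physical=[A,E,I,B,D,F,G,H,C], logical=[F,G,H,C,A,E,I,B,D]
After op 6 (rotate(-1)): offset=4, physical=[A,E,I,B,D,F,G,H,C], logical=[D,F,G,H,C,A,E,I,B]
After op 7 (replace(7, 'c')): offset=4, physical=[A,E,c,B,D,F,G,H,C], logical=[D,F,G,H,C,A,E,c,B]

Answer: D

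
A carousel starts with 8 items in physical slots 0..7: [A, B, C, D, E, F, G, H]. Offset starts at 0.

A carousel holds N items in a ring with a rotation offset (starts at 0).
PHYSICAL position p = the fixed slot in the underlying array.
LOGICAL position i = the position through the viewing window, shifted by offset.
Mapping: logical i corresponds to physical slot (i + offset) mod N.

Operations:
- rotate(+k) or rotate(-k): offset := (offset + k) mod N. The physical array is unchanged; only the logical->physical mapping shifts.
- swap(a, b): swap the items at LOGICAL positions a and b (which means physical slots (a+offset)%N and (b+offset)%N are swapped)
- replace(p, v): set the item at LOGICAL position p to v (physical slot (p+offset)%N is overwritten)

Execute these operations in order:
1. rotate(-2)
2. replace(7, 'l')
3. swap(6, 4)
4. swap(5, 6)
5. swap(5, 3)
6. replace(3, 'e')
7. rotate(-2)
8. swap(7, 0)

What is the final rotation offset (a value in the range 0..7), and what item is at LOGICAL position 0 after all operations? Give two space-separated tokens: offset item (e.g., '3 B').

Answer: 4 B

Derivation:
After op 1 (rotate(-2)): offset=6, physical=[A,B,C,D,E,F,G,H], logical=[G,H,A,B,C,D,E,F]
After op 2 (replace(7, 'l')): offset=6, physical=[A,B,C,D,E,l,G,H], logical=[G,H,A,B,C,D,E,l]
After op 3 (swap(6, 4)): offset=6, physical=[A,B,E,D,C,l,G,H], logical=[G,H,A,B,E,D,C,l]
After op 4 (swap(5, 6)): offset=6, physical=[A,B,E,C,D,l,G,H], logical=[G,H,A,B,E,C,D,l]
After op 5 (swap(5, 3)): offset=6, physical=[A,C,E,B,D,l,G,H], logical=[G,H,A,C,E,B,D,l]
After op 6 (replace(3, 'e')): offset=6, physical=[A,e,E,B,D,l,G,H], logical=[G,H,A,e,E,B,D,l]
After op 7 (rotate(-2)): offset=4, physical=[A,e,E,B,D,l,G,H], logical=[D,l,G,H,A,e,E,B]
After op 8 (swap(7, 0)): offset=4, physical=[A,e,E,D,B,l,G,H], logical=[B,l,G,H,A,e,E,D]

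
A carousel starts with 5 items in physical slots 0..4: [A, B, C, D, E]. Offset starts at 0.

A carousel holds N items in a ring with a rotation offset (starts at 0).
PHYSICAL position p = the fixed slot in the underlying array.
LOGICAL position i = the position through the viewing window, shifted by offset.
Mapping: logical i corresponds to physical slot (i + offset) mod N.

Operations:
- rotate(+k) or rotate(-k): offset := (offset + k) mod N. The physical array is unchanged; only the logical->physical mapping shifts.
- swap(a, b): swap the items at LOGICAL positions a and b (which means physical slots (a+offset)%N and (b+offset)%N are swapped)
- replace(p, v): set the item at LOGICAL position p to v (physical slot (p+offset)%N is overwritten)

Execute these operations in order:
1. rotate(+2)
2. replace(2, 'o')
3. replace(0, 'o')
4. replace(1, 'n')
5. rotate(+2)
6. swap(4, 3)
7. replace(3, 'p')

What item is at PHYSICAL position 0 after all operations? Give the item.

Answer: A

Derivation:
After op 1 (rotate(+2)): offset=2, physical=[A,B,C,D,E], logical=[C,D,E,A,B]
After op 2 (replace(2, 'o')): offset=2, physical=[A,B,C,D,o], logical=[C,D,o,A,B]
After op 3 (replace(0, 'o')): offset=2, physical=[A,B,o,D,o], logical=[o,D,o,A,B]
After op 4 (replace(1, 'n')): offset=2, physical=[A,B,o,n,o], logical=[o,n,o,A,B]
After op 5 (rotate(+2)): offset=4, physical=[A,B,o,n,o], logical=[o,A,B,o,n]
After op 6 (swap(4, 3)): offset=4, physical=[A,B,n,o,o], logical=[o,A,B,n,o]
After op 7 (replace(3, 'p')): offset=4, physical=[A,B,p,o,o], logical=[o,A,B,p,o]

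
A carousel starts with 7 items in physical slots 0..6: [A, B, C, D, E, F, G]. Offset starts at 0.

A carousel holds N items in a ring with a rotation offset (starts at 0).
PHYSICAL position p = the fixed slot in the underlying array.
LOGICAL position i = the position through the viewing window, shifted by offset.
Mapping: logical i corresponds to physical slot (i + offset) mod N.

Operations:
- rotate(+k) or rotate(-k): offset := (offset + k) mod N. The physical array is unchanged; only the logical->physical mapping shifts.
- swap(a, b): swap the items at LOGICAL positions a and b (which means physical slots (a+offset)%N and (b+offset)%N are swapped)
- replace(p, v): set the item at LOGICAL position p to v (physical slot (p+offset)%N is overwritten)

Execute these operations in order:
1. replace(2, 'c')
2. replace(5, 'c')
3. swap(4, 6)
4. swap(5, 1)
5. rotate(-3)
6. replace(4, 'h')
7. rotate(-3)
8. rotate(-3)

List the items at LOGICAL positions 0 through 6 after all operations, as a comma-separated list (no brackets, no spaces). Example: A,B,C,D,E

Answer: B,E,A,h,c,D,G

Derivation:
After op 1 (replace(2, 'c')): offset=0, physical=[A,B,c,D,E,F,G], logical=[A,B,c,D,E,F,G]
After op 2 (replace(5, 'c')): offset=0, physical=[A,B,c,D,E,c,G], logical=[A,B,c,D,E,c,G]
After op 3 (swap(4, 6)): offset=0, physical=[A,B,c,D,G,c,E], logical=[A,B,c,D,G,c,E]
After op 4 (swap(5, 1)): offset=0, physical=[A,c,c,D,G,B,E], logical=[A,c,c,D,G,B,E]
After op 5 (rotate(-3)): offset=4, physical=[A,c,c,D,G,B,E], logical=[G,B,E,A,c,c,D]
After op 6 (replace(4, 'h')): offset=4, physical=[A,h,c,D,G,B,E], logical=[G,B,E,A,h,c,D]
After op 7 (rotate(-3)): offset=1, physical=[A,h,c,D,G,B,E], logical=[h,c,D,G,B,E,A]
After op 8 (rotate(-3)): offset=5, physical=[A,h,c,D,G,B,E], logical=[B,E,A,h,c,D,G]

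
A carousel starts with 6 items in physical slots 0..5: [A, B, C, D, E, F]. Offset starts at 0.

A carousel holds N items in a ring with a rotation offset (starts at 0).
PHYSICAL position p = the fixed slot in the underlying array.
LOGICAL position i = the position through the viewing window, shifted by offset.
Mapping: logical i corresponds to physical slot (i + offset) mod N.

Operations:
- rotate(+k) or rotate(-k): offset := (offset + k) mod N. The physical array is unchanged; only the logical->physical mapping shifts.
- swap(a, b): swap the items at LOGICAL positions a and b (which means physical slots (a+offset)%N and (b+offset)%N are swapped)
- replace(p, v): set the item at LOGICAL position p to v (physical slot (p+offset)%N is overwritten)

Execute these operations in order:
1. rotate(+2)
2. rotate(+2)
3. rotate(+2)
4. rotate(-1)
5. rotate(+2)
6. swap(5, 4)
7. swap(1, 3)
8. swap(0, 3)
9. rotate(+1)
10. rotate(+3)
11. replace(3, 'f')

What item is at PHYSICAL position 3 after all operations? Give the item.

After op 1 (rotate(+2)): offset=2, physical=[A,B,C,D,E,F], logical=[C,D,E,F,A,B]
After op 2 (rotate(+2)): offset=4, physical=[A,B,C,D,E,F], logical=[E,F,A,B,C,D]
After op 3 (rotate(+2)): offset=0, physical=[A,B,C,D,E,F], logical=[A,B,C,D,E,F]
After op 4 (rotate(-1)): offset=5, physical=[A,B,C,D,E,F], logical=[F,A,B,C,D,E]
After op 5 (rotate(+2)): offset=1, physical=[A,B,C,D,E,F], logical=[B,C,D,E,F,A]
After op 6 (swap(5, 4)): offset=1, physical=[F,B,C,D,E,A], logical=[B,C,D,E,A,F]
After op 7 (swap(1, 3)): offset=1, physical=[F,B,E,D,C,A], logical=[B,E,D,C,A,F]
After op 8 (swap(0, 3)): offset=1, physical=[F,C,E,D,B,A], logical=[C,E,D,B,A,F]
After op 9 (rotate(+1)): offset=2, physical=[F,C,E,D,B,A], logical=[E,D,B,A,F,C]
After op 10 (rotate(+3)): offset=5, physical=[F,C,E,D,B,A], logical=[A,F,C,E,D,B]
After op 11 (replace(3, 'f')): offset=5, physical=[F,C,f,D,B,A], logical=[A,F,C,f,D,B]

Answer: D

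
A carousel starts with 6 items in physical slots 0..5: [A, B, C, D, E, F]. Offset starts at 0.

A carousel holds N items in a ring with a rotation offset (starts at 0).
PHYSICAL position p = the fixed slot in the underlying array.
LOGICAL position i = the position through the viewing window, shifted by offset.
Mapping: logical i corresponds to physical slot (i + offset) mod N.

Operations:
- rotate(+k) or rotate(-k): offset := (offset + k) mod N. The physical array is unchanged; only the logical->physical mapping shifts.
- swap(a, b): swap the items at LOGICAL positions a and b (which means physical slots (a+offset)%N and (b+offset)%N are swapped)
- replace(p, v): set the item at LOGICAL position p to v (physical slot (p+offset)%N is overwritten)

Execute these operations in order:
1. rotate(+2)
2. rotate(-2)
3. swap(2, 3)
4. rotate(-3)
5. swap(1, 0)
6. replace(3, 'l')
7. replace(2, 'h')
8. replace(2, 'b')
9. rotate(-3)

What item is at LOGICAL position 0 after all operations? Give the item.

Answer: l

Derivation:
After op 1 (rotate(+2)): offset=2, physical=[A,B,C,D,E,F], logical=[C,D,E,F,A,B]
After op 2 (rotate(-2)): offset=0, physical=[A,B,C,D,E,F], logical=[A,B,C,D,E,F]
After op 3 (swap(2, 3)): offset=0, physical=[A,B,D,C,E,F], logical=[A,B,D,C,E,F]
After op 4 (rotate(-3)): offset=3, physical=[A,B,D,C,E,F], logical=[C,E,F,A,B,D]
After op 5 (swap(1, 0)): offset=3, physical=[A,B,D,E,C,F], logical=[E,C,F,A,B,D]
After op 6 (replace(3, 'l')): offset=3, physical=[l,B,D,E,C,F], logical=[E,C,F,l,B,D]
After op 7 (replace(2, 'h')): offset=3, physical=[l,B,D,E,C,h], logical=[E,C,h,l,B,D]
After op 8 (replace(2, 'b')): offset=3, physical=[l,B,D,E,C,b], logical=[E,C,b,l,B,D]
After op 9 (rotate(-3)): offset=0, physical=[l,B,D,E,C,b], logical=[l,B,D,E,C,b]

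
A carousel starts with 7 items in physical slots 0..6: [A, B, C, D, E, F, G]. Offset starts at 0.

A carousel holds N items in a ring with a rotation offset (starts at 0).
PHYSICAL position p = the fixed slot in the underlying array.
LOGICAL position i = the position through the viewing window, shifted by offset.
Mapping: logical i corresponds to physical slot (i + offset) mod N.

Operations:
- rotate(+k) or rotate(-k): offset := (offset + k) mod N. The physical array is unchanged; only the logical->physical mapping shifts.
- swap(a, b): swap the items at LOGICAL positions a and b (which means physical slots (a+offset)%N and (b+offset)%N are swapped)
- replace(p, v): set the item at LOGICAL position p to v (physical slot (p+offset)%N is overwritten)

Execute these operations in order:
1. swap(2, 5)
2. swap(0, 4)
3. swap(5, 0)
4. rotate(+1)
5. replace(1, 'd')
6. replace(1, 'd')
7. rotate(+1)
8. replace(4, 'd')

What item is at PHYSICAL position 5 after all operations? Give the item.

Answer: E

Derivation:
After op 1 (swap(2, 5)): offset=0, physical=[A,B,F,D,E,C,G], logical=[A,B,F,D,E,C,G]
After op 2 (swap(0, 4)): offset=0, physical=[E,B,F,D,A,C,G], logical=[E,B,F,D,A,C,G]
After op 3 (swap(5, 0)): offset=0, physical=[C,B,F,D,A,E,G], logical=[C,B,F,D,A,E,G]
After op 4 (rotate(+1)): offset=1, physical=[C,B,F,D,A,E,G], logical=[B,F,D,A,E,G,C]
After op 5 (replace(1, 'd')): offset=1, physical=[C,B,d,D,A,E,G], logical=[B,d,D,A,E,G,C]
After op 6 (replace(1, 'd')): offset=1, physical=[C,B,d,D,A,E,G], logical=[B,d,D,A,E,G,C]
After op 7 (rotate(+1)): offset=2, physical=[C,B,d,D,A,E,G], logical=[d,D,A,E,G,C,B]
After op 8 (replace(4, 'd')): offset=2, physical=[C,B,d,D,A,E,d], logical=[d,D,A,E,d,C,B]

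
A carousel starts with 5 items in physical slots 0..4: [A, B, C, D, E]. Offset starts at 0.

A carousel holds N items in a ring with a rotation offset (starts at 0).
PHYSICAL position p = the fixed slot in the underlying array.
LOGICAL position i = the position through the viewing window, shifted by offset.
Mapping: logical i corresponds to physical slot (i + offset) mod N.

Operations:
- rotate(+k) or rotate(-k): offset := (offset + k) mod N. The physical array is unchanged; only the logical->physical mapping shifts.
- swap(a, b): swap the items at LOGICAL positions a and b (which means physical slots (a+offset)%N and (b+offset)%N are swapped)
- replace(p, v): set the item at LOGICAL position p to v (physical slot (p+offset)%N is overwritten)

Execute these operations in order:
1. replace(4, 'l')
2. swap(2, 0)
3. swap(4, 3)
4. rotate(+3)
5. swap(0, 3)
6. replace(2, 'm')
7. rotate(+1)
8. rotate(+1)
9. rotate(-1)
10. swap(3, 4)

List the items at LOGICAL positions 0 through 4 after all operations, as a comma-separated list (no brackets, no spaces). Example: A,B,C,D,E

After op 1 (replace(4, 'l')): offset=0, physical=[A,B,C,D,l], logical=[A,B,C,D,l]
After op 2 (swap(2, 0)): offset=0, physical=[C,B,A,D,l], logical=[C,B,A,D,l]
After op 3 (swap(4, 3)): offset=0, physical=[C,B,A,l,D], logical=[C,B,A,l,D]
After op 4 (rotate(+3)): offset=3, physical=[C,B,A,l,D], logical=[l,D,C,B,A]
After op 5 (swap(0, 3)): offset=3, physical=[C,l,A,B,D], logical=[B,D,C,l,A]
After op 6 (replace(2, 'm')): offset=3, physical=[m,l,A,B,D], logical=[B,D,m,l,A]
After op 7 (rotate(+1)): offset=4, physical=[m,l,A,B,D], logical=[D,m,l,A,B]
After op 8 (rotate(+1)): offset=0, physical=[m,l,A,B,D], logical=[m,l,A,B,D]
After op 9 (rotate(-1)): offset=4, physical=[m,l,A,B,D], logical=[D,m,l,A,B]
After op 10 (swap(3, 4)): offset=4, physical=[m,l,B,A,D], logical=[D,m,l,B,A]

Answer: D,m,l,B,A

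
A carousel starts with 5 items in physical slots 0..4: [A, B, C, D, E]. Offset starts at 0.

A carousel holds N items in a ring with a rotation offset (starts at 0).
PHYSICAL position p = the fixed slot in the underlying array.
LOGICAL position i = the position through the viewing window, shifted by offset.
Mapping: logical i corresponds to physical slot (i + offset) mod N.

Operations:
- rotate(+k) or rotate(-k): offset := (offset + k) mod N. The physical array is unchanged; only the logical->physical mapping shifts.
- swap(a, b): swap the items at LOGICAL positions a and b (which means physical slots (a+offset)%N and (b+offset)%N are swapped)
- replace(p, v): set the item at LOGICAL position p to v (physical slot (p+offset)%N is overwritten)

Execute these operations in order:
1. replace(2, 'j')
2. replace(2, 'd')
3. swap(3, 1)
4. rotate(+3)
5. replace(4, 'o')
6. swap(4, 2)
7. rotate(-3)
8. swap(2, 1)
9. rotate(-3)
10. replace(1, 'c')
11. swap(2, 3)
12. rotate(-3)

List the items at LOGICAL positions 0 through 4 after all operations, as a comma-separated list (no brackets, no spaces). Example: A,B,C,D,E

After op 1 (replace(2, 'j')): offset=0, physical=[A,B,j,D,E], logical=[A,B,j,D,E]
After op 2 (replace(2, 'd')): offset=0, physical=[A,B,d,D,E], logical=[A,B,d,D,E]
After op 3 (swap(3, 1)): offset=0, physical=[A,D,d,B,E], logical=[A,D,d,B,E]
After op 4 (rotate(+3)): offset=3, physical=[A,D,d,B,E], logical=[B,E,A,D,d]
After op 5 (replace(4, 'o')): offset=3, physical=[A,D,o,B,E], logical=[B,E,A,D,o]
After op 6 (swap(4, 2)): offset=3, physical=[o,D,A,B,E], logical=[B,E,o,D,A]
After op 7 (rotate(-3)): offset=0, physical=[o,D,A,B,E], logical=[o,D,A,B,E]
After op 8 (swap(2, 1)): offset=0, physical=[o,A,D,B,E], logical=[o,A,D,B,E]
After op 9 (rotate(-3)): offset=2, physical=[o,A,D,B,E], logical=[D,B,E,o,A]
After op 10 (replace(1, 'c')): offset=2, physical=[o,A,D,c,E], logical=[D,c,E,o,A]
After op 11 (swap(2, 3)): offset=2, physical=[E,A,D,c,o], logical=[D,c,o,E,A]
After op 12 (rotate(-3)): offset=4, physical=[E,A,D,c,o], logical=[o,E,A,D,c]

Answer: o,E,A,D,c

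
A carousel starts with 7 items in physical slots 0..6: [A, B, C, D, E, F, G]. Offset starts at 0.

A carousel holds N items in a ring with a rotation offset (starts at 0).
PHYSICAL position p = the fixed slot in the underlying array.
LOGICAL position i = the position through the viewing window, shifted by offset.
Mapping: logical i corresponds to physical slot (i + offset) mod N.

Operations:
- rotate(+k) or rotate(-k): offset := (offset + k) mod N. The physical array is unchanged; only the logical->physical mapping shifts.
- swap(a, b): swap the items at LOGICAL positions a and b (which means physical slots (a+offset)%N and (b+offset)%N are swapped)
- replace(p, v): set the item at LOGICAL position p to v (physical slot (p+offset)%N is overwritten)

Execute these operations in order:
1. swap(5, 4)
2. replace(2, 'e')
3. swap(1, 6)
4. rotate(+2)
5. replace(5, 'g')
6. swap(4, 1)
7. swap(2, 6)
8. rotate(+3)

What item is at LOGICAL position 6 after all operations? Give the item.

Answer: G

Derivation:
After op 1 (swap(5, 4)): offset=0, physical=[A,B,C,D,F,E,G], logical=[A,B,C,D,F,E,G]
After op 2 (replace(2, 'e')): offset=0, physical=[A,B,e,D,F,E,G], logical=[A,B,e,D,F,E,G]
After op 3 (swap(1, 6)): offset=0, physical=[A,G,e,D,F,E,B], logical=[A,G,e,D,F,E,B]
After op 4 (rotate(+2)): offset=2, physical=[A,G,e,D,F,E,B], logical=[e,D,F,E,B,A,G]
After op 5 (replace(5, 'g')): offset=2, physical=[g,G,e,D,F,E,B], logical=[e,D,F,E,B,g,G]
After op 6 (swap(4, 1)): offset=2, physical=[g,G,e,B,F,E,D], logical=[e,B,F,E,D,g,G]
After op 7 (swap(2, 6)): offset=2, physical=[g,F,e,B,G,E,D], logical=[e,B,G,E,D,g,F]
After op 8 (rotate(+3)): offset=5, physical=[g,F,e,B,G,E,D], logical=[E,D,g,F,e,B,G]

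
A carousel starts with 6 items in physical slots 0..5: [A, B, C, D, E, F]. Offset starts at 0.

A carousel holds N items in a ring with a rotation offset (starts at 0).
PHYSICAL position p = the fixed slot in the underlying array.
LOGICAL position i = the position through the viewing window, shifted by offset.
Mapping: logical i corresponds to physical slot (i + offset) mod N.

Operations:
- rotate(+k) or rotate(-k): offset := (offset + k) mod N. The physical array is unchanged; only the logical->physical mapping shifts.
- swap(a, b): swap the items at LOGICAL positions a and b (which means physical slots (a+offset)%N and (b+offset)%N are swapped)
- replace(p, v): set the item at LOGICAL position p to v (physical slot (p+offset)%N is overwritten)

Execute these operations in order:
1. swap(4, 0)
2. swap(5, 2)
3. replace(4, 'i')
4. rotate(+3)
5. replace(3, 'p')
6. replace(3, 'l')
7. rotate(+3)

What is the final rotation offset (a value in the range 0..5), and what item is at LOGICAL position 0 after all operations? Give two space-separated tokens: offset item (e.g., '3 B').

After op 1 (swap(4, 0)): offset=0, physical=[E,B,C,D,A,F], logical=[E,B,C,D,A,F]
After op 2 (swap(5, 2)): offset=0, physical=[E,B,F,D,A,C], logical=[E,B,F,D,A,C]
After op 3 (replace(4, 'i')): offset=0, physical=[E,B,F,D,i,C], logical=[E,B,F,D,i,C]
After op 4 (rotate(+3)): offset=3, physical=[E,B,F,D,i,C], logical=[D,i,C,E,B,F]
After op 5 (replace(3, 'p')): offset=3, physical=[p,B,F,D,i,C], logical=[D,i,C,p,B,F]
After op 6 (replace(3, 'l')): offset=3, physical=[l,B,F,D,i,C], logical=[D,i,C,l,B,F]
After op 7 (rotate(+3)): offset=0, physical=[l,B,F,D,i,C], logical=[l,B,F,D,i,C]

Answer: 0 l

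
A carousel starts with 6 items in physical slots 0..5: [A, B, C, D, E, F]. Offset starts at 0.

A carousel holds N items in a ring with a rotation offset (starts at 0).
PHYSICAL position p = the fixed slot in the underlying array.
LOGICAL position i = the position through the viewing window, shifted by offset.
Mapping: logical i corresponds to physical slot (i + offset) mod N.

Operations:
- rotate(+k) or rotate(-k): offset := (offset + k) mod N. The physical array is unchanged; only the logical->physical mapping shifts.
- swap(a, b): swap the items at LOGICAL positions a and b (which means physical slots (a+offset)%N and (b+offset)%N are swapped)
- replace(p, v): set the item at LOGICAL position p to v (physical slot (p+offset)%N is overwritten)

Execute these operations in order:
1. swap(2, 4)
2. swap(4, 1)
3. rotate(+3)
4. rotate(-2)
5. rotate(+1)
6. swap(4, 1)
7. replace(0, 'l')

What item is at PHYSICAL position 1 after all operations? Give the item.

After op 1 (swap(2, 4)): offset=0, physical=[A,B,E,D,C,F], logical=[A,B,E,D,C,F]
After op 2 (swap(4, 1)): offset=0, physical=[A,C,E,D,B,F], logical=[A,C,E,D,B,F]
After op 3 (rotate(+3)): offset=3, physical=[A,C,E,D,B,F], logical=[D,B,F,A,C,E]
After op 4 (rotate(-2)): offset=1, physical=[A,C,E,D,B,F], logical=[C,E,D,B,F,A]
After op 5 (rotate(+1)): offset=2, physical=[A,C,E,D,B,F], logical=[E,D,B,F,A,C]
After op 6 (swap(4, 1)): offset=2, physical=[D,C,E,A,B,F], logical=[E,A,B,F,D,C]
After op 7 (replace(0, 'l')): offset=2, physical=[D,C,l,A,B,F], logical=[l,A,B,F,D,C]

Answer: C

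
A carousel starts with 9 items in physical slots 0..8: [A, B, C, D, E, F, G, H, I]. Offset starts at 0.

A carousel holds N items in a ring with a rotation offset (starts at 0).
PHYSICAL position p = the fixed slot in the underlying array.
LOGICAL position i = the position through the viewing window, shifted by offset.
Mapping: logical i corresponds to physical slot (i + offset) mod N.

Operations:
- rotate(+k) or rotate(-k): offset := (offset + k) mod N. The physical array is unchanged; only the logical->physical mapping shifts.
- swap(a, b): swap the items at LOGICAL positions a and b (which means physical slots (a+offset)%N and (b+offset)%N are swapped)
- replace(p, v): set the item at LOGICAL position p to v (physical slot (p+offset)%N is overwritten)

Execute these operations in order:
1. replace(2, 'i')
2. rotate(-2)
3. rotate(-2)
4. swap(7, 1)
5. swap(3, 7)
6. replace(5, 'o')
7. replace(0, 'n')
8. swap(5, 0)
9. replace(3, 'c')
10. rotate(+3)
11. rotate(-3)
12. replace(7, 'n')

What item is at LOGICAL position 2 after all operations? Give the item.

After op 1 (replace(2, 'i')): offset=0, physical=[A,B,i,D,E,F,G,H,I], logical=[A,B,i,D,E,F,G,H,I]
After op 2 (rotate(-2)): offset=7, physical=[A,B,i,D,E,F,G,H,I], logical=[H,I,A,B,i,D,E,F,G]
After op 3 (rotate(-2)): offset=5, physical=[A,B,i,D,E,F,G,H,I], logical=[F,G,H,I,A,B,i,D,E]
After op 4 (swap(7, 1)): offset=5, physical=[A,B,i,G,E,F,D,H,I], logical=[F,D,H,I,A,B,i,G,E]
After op 5 (swap(3, 7)): offset=5, physical=[A,B,i,I,E,F,D,H,G], logical=[F,D,H,G,A,B,i,I,E]
After op 6 (replace(5, 'o')): offset=5, physical=[A,o,i,I,E,F,D,H,G], logical=[F,D,H,G,A,o,i,I,E]
After op 7 (replace(0, 'n')): offset=5, physical=[A,o,i,I,E,n,D,H,G], logical=[n,D,H,G,A,o,i,I,E]
After op 8 (swap(5, 0)): offset=5, physical=[A,n,i,I,E,o,D,H,G], logical=[o,D,H,G,A,n,i,I,E]
After op 9 (replace(3, 'c')): offset=5, physical=[A,n,i,I,E,o,D,H,c], logical=[o,D,H,c,A,n,i,I,E]
After op 10 (rotate(+3)): offset=8, physical=[A,n,i,I,E,o,D,H,c], logical=[c,A,n,i,I,E,o,D,H]
After op 11 (rotate(-3)): offset=5, physical=[A,n,i,I,E,o,D,H,c], logical=[o,D,H,c,A,n,i,I,E]
After op 12 (replace(7, 'n')): offset=5, physical=[A,n,i,n,E,o,D,H,c], logical=[o,D,H,c,A,n,i,n,E]

Answer: H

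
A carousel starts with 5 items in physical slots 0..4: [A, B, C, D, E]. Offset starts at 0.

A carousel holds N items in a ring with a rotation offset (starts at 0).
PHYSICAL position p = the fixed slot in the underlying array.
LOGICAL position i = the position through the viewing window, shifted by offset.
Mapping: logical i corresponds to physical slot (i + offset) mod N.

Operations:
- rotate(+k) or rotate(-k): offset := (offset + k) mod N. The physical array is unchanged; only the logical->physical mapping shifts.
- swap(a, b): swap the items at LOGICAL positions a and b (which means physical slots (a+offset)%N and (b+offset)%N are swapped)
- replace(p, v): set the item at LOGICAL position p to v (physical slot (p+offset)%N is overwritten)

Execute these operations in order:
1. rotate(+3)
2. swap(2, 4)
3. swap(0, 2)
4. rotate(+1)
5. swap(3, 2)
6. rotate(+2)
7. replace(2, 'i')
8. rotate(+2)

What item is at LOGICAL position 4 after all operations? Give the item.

Answer: B

Derivation:
After op 1 (rotate(+3)): offset=3, physical=[A,B,C,D,E], logical=[D,E,A,B,C]
After op 2 (swap(2, 4)): offset=3, physical=[C,B,A,D,E], logical=[D,E,C,B,A]
After op 3 (swap(0, 2)): offset=3, physical=[D,B,A,C,E], logical=[C,E,D,B,A]
After op 4 (rotate(+1)): offset=4, physical=[D,B,A,C,E], logical=[E,D,B,A,C]
After op 5 (swap(3, 2)): offset=4, physical=[D,A,B,C,E], logical=[E,D,A,B,C]
After op 6 (rotate(+2)): offset=1, physical=[D,A,B,C,E], logical=[A,B,C,E,D]
After op 7 (replace(2, 'i')): offset=1, physical=[D,A,B,i,E], logical=[A,B,i,E,D]
After op 8 (rotate(+2)): offset=3, physical=[D,A,B,i,E], logical=[i,E,D,A,B]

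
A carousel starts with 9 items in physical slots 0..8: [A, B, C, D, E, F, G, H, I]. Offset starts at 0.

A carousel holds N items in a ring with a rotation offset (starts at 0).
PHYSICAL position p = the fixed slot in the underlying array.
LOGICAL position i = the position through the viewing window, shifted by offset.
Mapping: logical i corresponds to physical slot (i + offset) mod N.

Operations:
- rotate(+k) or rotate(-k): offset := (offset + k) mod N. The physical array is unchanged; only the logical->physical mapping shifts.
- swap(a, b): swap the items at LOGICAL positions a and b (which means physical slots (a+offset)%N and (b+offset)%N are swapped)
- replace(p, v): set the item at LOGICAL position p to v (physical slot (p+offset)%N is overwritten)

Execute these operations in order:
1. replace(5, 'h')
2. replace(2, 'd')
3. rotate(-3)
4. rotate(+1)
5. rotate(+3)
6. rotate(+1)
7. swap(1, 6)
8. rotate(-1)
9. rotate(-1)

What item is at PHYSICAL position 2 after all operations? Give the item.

After op 1 (replace(5, 'h')): offset=0, physical=[A,B,C,D,E,h,G,H,I], logical=[A,B,C,D,E,h,G,H,I]
After op 2 (replace(2, 'd')): offset=0, physical=[A,B,d,D,E,h,G,H,I], logical=[A,B,d,D,E,h,G,H,I]
After op 3 (rotate(-3)): offset=6, physical=[A,B,d,D,E,h,G,H,I], logical=[G,H,I,A,B,d,D,E,h]
After op 4 (rotate(+1)): offset=7, physical=[A,B,d,D,E,h,G,H,I], logical=[H,I,A,B,d,D,E,h,G]
After op 5 (rotate(+3)): offset=1, physical=[A,B,d,D,E,h,G,H,I], logical=[B,d,D,E,h,G,H,I,A]
After op 6 (rotate(+1)): offset=2, physical=[A,B,d,D,E,h,G,H,I], logical=[d,D,E,h,G,H,I,A,B]
After op 7 (swap(1, 6)): offset=2, physical=[A,B,d,I,E,h,G,H,D], logical=[d,I,E,h,G,H,D,A,B]
After op 8 (rotate(-1)): offset=1, physical=[A,B,d,I,E,h,G,H,D], logical=[B,d,I,E,h,G,H,D,A]
After op 9 (rotate(-1)): offset=0, physical=[A,B,d,I,E,h,G,H,D], logical=[A,B,d,I,E,h,G,H,D]

Answer: d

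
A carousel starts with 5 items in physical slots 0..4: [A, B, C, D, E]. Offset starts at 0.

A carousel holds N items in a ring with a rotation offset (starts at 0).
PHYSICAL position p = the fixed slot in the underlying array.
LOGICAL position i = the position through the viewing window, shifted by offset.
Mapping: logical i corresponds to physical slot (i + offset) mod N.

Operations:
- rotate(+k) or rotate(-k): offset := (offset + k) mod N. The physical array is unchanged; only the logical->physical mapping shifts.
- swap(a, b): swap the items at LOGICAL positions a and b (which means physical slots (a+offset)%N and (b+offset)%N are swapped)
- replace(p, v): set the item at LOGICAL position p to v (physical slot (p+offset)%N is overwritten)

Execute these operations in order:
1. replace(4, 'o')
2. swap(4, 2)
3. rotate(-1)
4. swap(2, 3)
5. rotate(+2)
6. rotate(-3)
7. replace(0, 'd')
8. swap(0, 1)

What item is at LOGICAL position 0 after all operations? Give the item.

Answer: C

Derivation:
After op 1 (replace(4, 'o')): offset=0, physical=[A,B,C,D,o], logical=[A,B,C,D,o]
After op 2 (swap(4, 2)): offset=0, physical=[A,B,o,D,C], logical=[A,B,o,D,C]
After op 3 (rotate(-1)): offset=4, physical=[A,B,o,D,C], logical=[C,A,B,o,D]
After op 4 (swap(2, 3)): offset=4, physical=[A,o,B,D,C], logical=[C,A,o,B,D]
After op 5 (rotate(+2)): offset=1, physical=[A,o,B,D,C], logical=[o,B,D,C,A]
After op 6 (rotate(-3)): offset=3, physical=[A,o,B,D,C], logical=[D,C,A,o,B]
After op 7 (replace(0, 'd')): offset=3, physical=[A,o,B,d,C], logical=[d,C,A,o,B]
After op 8 (swap(0, 1)): offset=3, physical=[A,o,B,C,d], logical=[C,d,A,o,B]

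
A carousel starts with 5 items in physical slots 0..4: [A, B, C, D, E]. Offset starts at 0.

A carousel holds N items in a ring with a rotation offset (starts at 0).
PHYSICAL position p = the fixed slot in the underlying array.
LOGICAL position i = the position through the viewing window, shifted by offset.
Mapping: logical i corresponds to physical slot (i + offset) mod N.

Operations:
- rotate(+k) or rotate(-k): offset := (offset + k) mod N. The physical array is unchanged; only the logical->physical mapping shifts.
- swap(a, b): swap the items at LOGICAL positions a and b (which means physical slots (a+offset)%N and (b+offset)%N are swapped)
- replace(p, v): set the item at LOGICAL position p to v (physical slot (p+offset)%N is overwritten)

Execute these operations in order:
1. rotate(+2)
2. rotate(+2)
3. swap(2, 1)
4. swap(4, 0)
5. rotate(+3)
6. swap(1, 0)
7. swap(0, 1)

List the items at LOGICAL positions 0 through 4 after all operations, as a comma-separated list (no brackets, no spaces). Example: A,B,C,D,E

Answer: C,E,D,B,A

Derivation:
After op 1 (rotate(+2)): offset=2, physical=[A,B,C,D,E], logical=[C,D,E,A,B]
After op 2 (rotate(+2)): offset=4, physical=[A,B,C,D,E], logical=[E,A,B,C,D]
After op 3 (swap(2, 1)): offset=4, physical=[B,A,C,D,E], logical=[E,B,A,C,D]
After op 4 (swap(4, 0)): offset=4, physical=[B,A,C,E,D], logical=[D,B,A,C,E]
After op 5 (rotate(+3)): offset=2, physical=[B,A,C,E,D], logical=[C,E,D,B,A]
After op 6 (swap(1, 0)): offset=2, physical=[B,A,E,C,D], logical=[E,C,D,B,A]
After op 7 (swap(0, 1)): offset=2, physical=[B,A,C,E,D], logical=[C,E,D,B,A]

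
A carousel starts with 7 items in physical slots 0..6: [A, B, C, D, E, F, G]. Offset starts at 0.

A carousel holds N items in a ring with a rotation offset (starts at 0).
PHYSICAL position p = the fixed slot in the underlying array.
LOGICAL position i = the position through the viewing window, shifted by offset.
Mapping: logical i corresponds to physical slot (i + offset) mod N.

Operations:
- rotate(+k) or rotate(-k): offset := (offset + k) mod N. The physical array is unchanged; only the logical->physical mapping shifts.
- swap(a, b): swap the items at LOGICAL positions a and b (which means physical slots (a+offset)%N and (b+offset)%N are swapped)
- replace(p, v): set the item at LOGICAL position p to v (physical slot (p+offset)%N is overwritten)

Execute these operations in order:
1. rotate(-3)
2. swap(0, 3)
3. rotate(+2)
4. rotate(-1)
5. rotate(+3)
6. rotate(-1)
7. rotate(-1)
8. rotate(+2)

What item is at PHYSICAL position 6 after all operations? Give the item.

Answer: G

Derivation:
After op 1 (rotate(-3)): offset=4, physical=[A,B,C,D,E,F,G], logical=[E,F,G,A,B,C,D]
After op 2 (swap(0, 3)): offset=4, physical=[E,B,C,D,A,F,G], logical=[A,F,G,E,B,C,D]
After op 3 (rotate(+2)): offset=6, physical=[E,B,C,D,A,F,G], logical=[G,E,B,C,D,A,F]
After op 4 (rotate(-1)): offset=5, physical=[E,B,C,D,A,F,G], logical=[F,G,E,B,C,D,A]
After op 5 (rotate(+3)): offset=1, physical=[E,B,C,D,A,F,G], logical=[B,C,D,A,F,G,E]
After op 6 (rotate(-1)): offset=0, physical=[E,B,C,D,A,F,G], logical=[E,B,C,D,A,F,G]
After op 7 (rotate(-1)): offset=6, physical=[E,B,C,D,A,F,G], logical=[G,E,B,C,D,A,F]
After op 8 (rotate(+2)): offset=1, physical=[E,B,C,D,A,F,G], logical=[B,C,D,A,F,G,E]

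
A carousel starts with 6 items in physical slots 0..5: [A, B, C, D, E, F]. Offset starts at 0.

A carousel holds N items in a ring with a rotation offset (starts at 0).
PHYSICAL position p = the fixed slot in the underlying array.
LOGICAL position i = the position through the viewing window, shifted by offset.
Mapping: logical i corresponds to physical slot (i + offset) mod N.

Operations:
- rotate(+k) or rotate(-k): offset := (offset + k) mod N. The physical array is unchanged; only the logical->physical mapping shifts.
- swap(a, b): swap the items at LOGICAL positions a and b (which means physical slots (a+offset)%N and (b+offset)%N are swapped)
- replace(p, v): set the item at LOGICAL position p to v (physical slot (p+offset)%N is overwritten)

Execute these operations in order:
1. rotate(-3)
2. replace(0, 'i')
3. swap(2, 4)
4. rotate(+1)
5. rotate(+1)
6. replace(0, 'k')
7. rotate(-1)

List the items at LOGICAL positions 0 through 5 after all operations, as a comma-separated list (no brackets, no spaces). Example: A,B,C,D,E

Answer: E,k,A,F,C,i

Derivation:
After op 1 (rotate(-3)): offset=3, physical=[A,B,C,D,E,F], logical=[D,E,F,A,B,C]
After op 2 (replace(0, 'i')): offset=3, physical=[A,B,C,i,E,F], logical=[i,E,F,A,B,C]
After op 3 (swap(2, 4)): offset=3, physical=[A,F,C,i,E,B], logical=[i,E,B,A,F,C]
After op 4 (rotate(+1)): offset=4, physical=[A,F,C,i,E,B], logical=[E,B,A,F,C,i]
After op 5 (rotate(+1)): offset=5, physical=[A,F,C,i,E,B], logical=[B,A,F,C,i,E]
After op 6 (replace(0, 'k')): offset=5, physical=[A,F,C,i,E,k], logical=[k,A,F,C,i,E]
After op 7 (rotate(-1)): offset=4, physical=[A,F,C,i,E,k], logical=[E,k,A,F,C,i]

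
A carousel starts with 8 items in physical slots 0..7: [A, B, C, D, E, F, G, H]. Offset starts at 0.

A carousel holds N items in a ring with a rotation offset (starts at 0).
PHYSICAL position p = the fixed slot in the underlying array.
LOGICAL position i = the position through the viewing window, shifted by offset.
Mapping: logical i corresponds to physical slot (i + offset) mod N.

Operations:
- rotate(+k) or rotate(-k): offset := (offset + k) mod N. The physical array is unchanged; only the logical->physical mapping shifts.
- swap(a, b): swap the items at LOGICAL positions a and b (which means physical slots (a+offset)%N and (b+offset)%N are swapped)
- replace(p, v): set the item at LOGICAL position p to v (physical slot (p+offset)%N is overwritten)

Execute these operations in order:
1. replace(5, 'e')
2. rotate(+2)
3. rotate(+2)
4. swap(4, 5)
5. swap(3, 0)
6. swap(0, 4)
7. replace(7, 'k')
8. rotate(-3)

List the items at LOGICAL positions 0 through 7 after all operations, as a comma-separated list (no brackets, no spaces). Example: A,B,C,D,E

After op 1 (replace(5, 'e')): offset=0, physical=[A,B,C,D,E,e,G,H], logical=[A,B,C,D,E,e,G,H]
After op 2 (rotate(+2)): offset=2, physical=[A,B,C,D,E,e,G,H], logical=[C,D,E,e,G,H,A,B]
After op 3 (rotate(+2)): offset=4, physical=[A,B,C,D,E,e,G,H], logical=[E,e,G,H,A,B,C,D]
After op 4 (swap(4, 5)): offset=4, physical=[B,A,C,D,E,e,G,H], logical=[E,e,G,H,B,A,C,D]
After op 5 (swap(3, 0)): offset=4, physical=[B,A,C,D,H,e,G,E], logical=[H,e,G,E,B,A,C,D]
After op 6 (swap(0, 4)): offset=4, physical=[H,A,C,D,B,e,G,E], logical=[B,e,G,E,H,A,C,D]
After op 7 (replace(7, 'k')): offset=4, physical=[H,A,C,k,B,e,G,E], logical=[B,e,G,E,H,A,C,k]
After op 8 (rotate(-3)): offset=1, physical=[H,A,C,k,B,e,G,E], logical=[A,C,k,B,e,G,E,H]

Answer: A,C,k,B,e,G,E,H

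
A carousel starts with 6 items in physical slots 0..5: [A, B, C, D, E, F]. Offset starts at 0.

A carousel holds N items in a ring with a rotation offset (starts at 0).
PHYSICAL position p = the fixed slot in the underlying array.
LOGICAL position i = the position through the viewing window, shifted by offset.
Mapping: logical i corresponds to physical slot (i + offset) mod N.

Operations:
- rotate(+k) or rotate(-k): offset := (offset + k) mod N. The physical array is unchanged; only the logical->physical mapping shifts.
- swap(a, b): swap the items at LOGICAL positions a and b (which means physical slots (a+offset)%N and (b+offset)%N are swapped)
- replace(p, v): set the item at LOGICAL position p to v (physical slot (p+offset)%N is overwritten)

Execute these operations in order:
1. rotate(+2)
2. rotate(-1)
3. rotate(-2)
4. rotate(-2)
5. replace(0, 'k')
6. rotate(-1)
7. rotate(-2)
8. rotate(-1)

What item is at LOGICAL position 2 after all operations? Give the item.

Answer: B

Derivation:
After op 1 (rotate(+2)): offset=2, physical=[A,B,C,D,E,F], logical=[C,D,E,F,A,B]
After op 2 (rotate(-1)): offset=1, physical=[A,B,C,D,E,F], logical=[B,C,D,E,F,A]
After op 3 (rotate(-2)): offset=5, physical=[A,B,C,D,E,F], logical=[F,A,B,C,D,E]
After op 4 (rotate(-2)): offset=3, physical=[A,B,C,D,E,F], logical=[D,E,F,A,B,C]
After op 5 (replace(0, 'k')): offset=3, physical=[A,B,C,k,E,F], logical=[k,E,F,A,B,C]
After op 6 (rotate(-1)): offset=2, physical=[A,B,C,k,E,F], logical=[C,k,E,F,A,B]
After op 7 (rotate(-2)): offset=0, physical=[A,B,C,k,E,F], logical=[A,B,C,k,E,F]
After op 8 (rotate(-1)): offset=5, physical=[A,B,C,k,E,F], logical=[F,A,B,C,k,E]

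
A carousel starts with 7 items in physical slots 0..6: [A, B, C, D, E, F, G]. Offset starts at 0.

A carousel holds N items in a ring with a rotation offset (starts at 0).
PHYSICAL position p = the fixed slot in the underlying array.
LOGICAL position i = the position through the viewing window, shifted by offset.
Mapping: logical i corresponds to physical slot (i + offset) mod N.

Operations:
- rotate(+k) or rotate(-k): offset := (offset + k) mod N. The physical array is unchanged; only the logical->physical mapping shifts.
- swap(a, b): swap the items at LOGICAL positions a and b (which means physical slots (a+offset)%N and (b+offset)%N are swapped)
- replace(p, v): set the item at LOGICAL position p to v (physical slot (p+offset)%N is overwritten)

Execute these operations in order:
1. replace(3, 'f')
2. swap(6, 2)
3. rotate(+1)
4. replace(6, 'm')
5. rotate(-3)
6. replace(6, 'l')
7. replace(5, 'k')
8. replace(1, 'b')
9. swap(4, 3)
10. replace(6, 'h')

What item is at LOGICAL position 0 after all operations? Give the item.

After op 1 (replace(3, 'f')): offset=0, physical=[A,B,C,f,E,F,G], logical=[A,B,C,f,E,F,G]
After op 2 (swap(6, 2)): offset=0, physical=[A,B,G,f,E,F,C], logical=[A,B,G,f,E,F,C]
After op 3 (rotate(+1)): offset=1, physical=[A,B,G,f,E,F,C], logical=[B,G,f,E,F,C,A]
After op 4 (replace(6, 'm')): offset=1, physical=[m,B,G,f,E,F,C], logical=[B,G,f,E,F,C,m]
After op 5 (rotate(-3)): offset=5, physical=[m,B,G,f,E,F,C], logical=[F,C,m,B,G,f,E]
After op 6 (replace(6, 'l')): offset=5, physical=[m,B,G,f,l,F,C], logical=[F,C,m,B,G,f,l]
After op 7 (replace(5, 'k')): offset=5, physical=[m,B,G,k,l,F,C], logical=[F,C,m,B,G,k,l]
After op 8 (replace(1, 'b')): offset=5, physical=[m,B,G,k,l,F,b], logical=[F,b,m,B,G,k,l]
After op 9 (swap(4, 3)): offset=5, physical=[m,G,B,k,l,F,b], logical=[F,b,m,G,B,k,l]
After op 10 (replace(6, 'h')): offset=5, physical=[m,G,B,k,h,F,b], logical=[F,b,m,G,B,k,h]

Answer: F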